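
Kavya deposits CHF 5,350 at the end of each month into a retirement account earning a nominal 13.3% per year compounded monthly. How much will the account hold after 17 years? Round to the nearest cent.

CHF 4,090,507.01

i = 0.133/12 = 0.0110833 per month; n = 17·12 = 204.
FV = 5350 × [(1+0.0110833)^204 − 1] / 0.0110833 = 5350 × 764.580750 = 4,090,507.0134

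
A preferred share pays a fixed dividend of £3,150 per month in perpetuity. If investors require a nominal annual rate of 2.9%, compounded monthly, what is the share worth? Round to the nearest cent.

Periodic rate i = 0.029/12 = 0.00241667.
PV = C/r = 3150/0.00241667 = 1,303,448.2759

£1,303,448.28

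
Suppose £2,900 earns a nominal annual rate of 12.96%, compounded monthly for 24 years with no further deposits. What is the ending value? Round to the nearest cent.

With 12 periods per year: i = 0.0108, n = 288.
2,900 × (1+0.0108)^288 = 2,900 × 22.059069 = 63,971.2995

£63,971.30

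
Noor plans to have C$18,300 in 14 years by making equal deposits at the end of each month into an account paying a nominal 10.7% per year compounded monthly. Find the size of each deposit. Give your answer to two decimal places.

C$47.39

With 12 periods per year: i = 0.00891667, n = 168.
PMT = 18300 / ( [(1+0.00891667)^168 − 1] / 0.00891667 ) = 18300 / 386.146303 = 47.3914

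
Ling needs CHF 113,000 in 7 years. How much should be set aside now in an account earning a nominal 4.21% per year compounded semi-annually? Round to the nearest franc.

CHF 84,415

i = 0.0421/2 = 0.02105 per half-year; n = 7·2 = 14.
Discount factor = (1+0.02105)^(−14) = 0.747037; PV = 113,000 × 0.747037 = 84,415.1328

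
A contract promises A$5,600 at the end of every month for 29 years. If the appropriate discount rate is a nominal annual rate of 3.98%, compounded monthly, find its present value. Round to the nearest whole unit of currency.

A$1,155,042

Periodic rate i = 0.0398/12 = 0.00331667; n = 29 × 12 = 348 periods.
PV = 5600 × [1 − (1+0.00331667)^(−348)] / 0.00331667 = 5600 × 206.257554 = 1,155,042.3022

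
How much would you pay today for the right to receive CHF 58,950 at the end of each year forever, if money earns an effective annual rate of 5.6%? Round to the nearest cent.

PV = PMT / i = 58950 / 0.056 = 1,052,678.5714

CHF 1,052,678.57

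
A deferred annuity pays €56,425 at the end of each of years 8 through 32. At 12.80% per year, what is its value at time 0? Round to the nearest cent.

€180,372.85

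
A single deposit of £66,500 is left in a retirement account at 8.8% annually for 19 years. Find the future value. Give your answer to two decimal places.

£330,195.13

FV = 66,500 × (1 + 0.088)^19 = 330,195.1251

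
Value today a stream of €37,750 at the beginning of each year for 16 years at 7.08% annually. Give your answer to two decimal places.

PV = PMT · [1 − (1+i)^(−n)] / i × (1+i) = 37750 · 10.062070 = 379,843.1581
(Beginning-of-period payments → annuity-due factor ×(1+i).)

€379,843.16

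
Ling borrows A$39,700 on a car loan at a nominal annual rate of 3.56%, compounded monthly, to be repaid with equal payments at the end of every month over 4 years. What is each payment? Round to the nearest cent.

A$888.59

Periodic rate i = 0.0356/12 = 0.00296667; n = 4 × 12 = 48 periods.
PMT = 39700 / ( [1 − (1+0.00296667)^(−48)] / 0.00296667 ) = 39700 / 44.677373 = 888.5930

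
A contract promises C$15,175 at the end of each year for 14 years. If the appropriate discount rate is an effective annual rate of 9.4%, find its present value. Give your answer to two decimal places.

PV = PMT · [1 − (1+i)^(−n)] / i = 15175 · 7.613965 = 115,541.9138

C$115,541.91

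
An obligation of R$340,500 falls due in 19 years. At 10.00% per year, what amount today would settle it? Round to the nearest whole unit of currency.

R$55,674

PV = 340,500 / (1 + 0.1)^19 = 340,500 / 6.115909 = 55,674.4709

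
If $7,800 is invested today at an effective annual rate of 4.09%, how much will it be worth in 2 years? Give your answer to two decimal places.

$8,451.09

FV = PV·(1+i)^n = 7,800 × 1.083473 = 8,451.0879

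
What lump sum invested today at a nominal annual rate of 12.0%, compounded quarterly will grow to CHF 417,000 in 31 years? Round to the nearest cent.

i = 0.12/4 = 0.03 per quarter; n = 31·4 = 124.
PV = 417,000 / (1 + 0.03)^124 = 417,000 / 39.067522 = 10,673.8278

CHF 10,673.83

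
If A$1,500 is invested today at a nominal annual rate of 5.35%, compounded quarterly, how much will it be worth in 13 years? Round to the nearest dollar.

Periodic rate i = 0.0535/4 = 0.013375; n = 13 × 4 = 52 periods.
FV = 1,500 × (1 + 0.013375)^52 = 2,993.2358

A$2,993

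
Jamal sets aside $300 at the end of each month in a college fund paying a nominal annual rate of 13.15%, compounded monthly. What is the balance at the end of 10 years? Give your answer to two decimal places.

With 12 periods per year: i = 0.0109583, n = 120.
FV = PMT · [(1+i)^n − 1] / i = 300 · 246.223874 = 73,867.1623

$73,867.16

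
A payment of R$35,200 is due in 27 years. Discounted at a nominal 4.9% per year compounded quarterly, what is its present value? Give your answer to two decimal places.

With 4 periods per year: i = 0.01225, n = 108.
PV = FV·(1+i)^(−n) = 35,200 × 0.268484 = 9,450.6534

R$9,450.65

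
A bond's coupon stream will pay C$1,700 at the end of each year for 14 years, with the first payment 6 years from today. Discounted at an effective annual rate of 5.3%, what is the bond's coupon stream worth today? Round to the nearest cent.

PV at t=5 (ordinary 14-year annuity): 1700 × a(14|0.053) = 1700 × 9.711479 = 16,509.5137
Discount back 5 years: 16,509.5137 × (1+0.053)^(−5) = 16,509.5137 × 0.772428 = 12,752.4146

C$12,752.41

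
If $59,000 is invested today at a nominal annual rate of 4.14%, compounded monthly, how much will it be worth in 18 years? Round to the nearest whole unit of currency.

$124,146

With 12 periods per year: i = 0.00345, n = 216.
59,000 × (1+0.00345)^216 = 59,000 × 2.104162 = 124,145.5817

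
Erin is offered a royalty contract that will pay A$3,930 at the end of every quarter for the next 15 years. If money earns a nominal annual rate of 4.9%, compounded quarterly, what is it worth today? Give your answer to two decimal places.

A$166,294.68

Periodic rate i = 0.049/4 = 0.01225; n = 15 × 4 = 60 periods.
PV = 3930 × [1 − (1+0.01225)^(−60)] / 0.01225 = 3930 × 42.314167 = 166,294.6771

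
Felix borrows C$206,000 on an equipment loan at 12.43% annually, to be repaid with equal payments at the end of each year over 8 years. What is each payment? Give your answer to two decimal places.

C$42,093.33

PMT = 206000 / ( [1 − (1+0.1243)^(−8)] / 0.1243 ) = 206000 / 4.893887 = 42,093.3300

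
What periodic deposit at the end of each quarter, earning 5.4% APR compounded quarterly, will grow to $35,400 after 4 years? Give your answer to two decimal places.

$1,996.99

Periodic rate i = 0.054/4 = 0.0135; n = 4 × 4 = 16 periods.
FV-annuity factor = 17.726687; PMT = 35400 / 17.726687 = 1,996.9891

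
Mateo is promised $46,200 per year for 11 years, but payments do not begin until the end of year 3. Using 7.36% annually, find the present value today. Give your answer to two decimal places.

Value one period before first payment (t=2): 46200 × [1 − (1+0.0736)^(−11)] / 0.0736 = 46200 × 7.366036 = 340,310.8620
PV₀ = 340,310.8620 / (1+0.0736)^2 = 340,310.8620 / 1.152617 = 295,250.6113

$295,250.61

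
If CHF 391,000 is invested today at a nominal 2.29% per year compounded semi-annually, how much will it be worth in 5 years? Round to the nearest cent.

CHF 438,148.11

Periodic rate i = 0.0229/2 = 0.01145; n = 5 × 2 = 10 periods.
391,000 × (1+0.01145)^10 = 391,000 × 1.120583 = 438,148.1121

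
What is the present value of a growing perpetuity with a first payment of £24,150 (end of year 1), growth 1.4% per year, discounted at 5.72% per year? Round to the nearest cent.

£559,027.78

PV = D₁/(r − g) = 24150/(0.0572 − 0.014) = 559,027.7778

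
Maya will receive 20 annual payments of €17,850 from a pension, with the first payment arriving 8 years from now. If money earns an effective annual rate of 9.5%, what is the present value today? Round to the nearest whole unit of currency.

PV at t=7 (ordinary 20-year annuity): 17850 × a(20|0.095) = 17850 × 8.812382 = 157,301.0208
Discount back 7 years: 157,301.0208 × (1+0.095)^(−7) = 157,301.0208 × 0.529787 = 83,336.0107

€83,336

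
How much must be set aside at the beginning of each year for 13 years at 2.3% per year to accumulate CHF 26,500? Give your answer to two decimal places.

CHF 1,732.22

PMT = 26500 / ( [(1+0.023)^13 − 1] / 0.023 × (1+i) ) = 26500 / 15.298315 = 1,732.2169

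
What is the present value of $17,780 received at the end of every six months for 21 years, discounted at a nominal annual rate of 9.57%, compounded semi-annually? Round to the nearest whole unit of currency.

$319,400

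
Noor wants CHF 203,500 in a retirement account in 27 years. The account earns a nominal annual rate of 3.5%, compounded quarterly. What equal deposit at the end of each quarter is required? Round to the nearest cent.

CHF 1,139.78

With 4 periods per year: i = 0.00875, n = 108.
PMT = 203500 / ( [(1+0.00875)^108 − 1] / 0.00875 ) = 203500 / 178.543972 = 1,139.7752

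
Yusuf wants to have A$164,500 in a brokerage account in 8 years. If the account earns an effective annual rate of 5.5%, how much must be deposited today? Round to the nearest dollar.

A$107,188

PV = 164,500 / (1 + 0.055)^8 = 164,500 / 1.534687 = 107,188.0142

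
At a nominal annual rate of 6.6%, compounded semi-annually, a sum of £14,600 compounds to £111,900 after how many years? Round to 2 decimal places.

Periodic rate i = 0.066/2 = 0.033.
(1+i)^n = 111900/14600 = 7.66438, so n = ln 7.66438 / ln 1.033 = 62.7275 half-years
= 62.7275/2 years

31.36 years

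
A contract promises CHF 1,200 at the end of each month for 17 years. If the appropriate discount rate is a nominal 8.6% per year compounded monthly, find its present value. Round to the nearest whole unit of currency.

i = 0.086/12 = 0.00716667 per month; n = 17·12 = 204.
Annuity factor a(204|0.00716667) = 107.025507; PV = 1200 × 107.025507 = 128,430.6081

CHF 128,431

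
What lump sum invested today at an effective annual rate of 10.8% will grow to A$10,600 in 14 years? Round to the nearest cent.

A$2,522.02

PV = 10,600 / (1 + 0.108)^14 = 10,600 / 4.202973 = 2,522.0240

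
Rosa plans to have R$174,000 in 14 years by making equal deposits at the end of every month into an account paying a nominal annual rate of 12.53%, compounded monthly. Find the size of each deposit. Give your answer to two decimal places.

R$384.40

With 12 periods per year: i = 0.0104417, n = 168.
FV-annuity factor = 452.657812; PMT = 174000 / 452.657812 = 384.3963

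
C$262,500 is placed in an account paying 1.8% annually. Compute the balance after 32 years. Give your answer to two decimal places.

C$464,577.53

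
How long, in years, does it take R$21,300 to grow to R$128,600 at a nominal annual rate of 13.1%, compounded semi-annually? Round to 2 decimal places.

Periodic rate i = 0.131/2 = 0.0655.
(1+i)^n = 128600/21300 = 6.03756, so n = ln 6.03756 / ln 1.0655 = 28.3399 half-years
= 28.3399/2 years

14.17 years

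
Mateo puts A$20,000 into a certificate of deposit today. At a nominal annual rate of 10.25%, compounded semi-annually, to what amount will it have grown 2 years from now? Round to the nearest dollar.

A$24,426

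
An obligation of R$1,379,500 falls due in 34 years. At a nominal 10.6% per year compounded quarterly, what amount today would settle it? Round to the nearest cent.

R$39,346.31

i = 0.106/4 = 0.0265 per quarter; n = 34·4 = 136.
PV = FV·(1+i)^(−n) = 1,379,500 × 0.028522 = 39,346.3092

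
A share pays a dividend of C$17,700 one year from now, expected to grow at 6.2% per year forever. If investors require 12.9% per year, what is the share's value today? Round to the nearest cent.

PV = D₁/(r − g) = 17700/(0.129 − 0.062) = 264,179.1045

C$264,179.10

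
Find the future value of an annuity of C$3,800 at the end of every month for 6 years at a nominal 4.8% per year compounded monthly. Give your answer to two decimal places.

Periodic rate i = 0.048/12 = 0.004; n = 6 × 12 = 72 periods.
FV = 3800 × [(1+0.004)^72 − 1] / 0.004 = 3800 × 83.247831 = 316,341.7564

C$316,341.76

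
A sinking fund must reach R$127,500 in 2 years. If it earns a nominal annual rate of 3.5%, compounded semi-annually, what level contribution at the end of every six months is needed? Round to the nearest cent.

R$31,050.38

With 2 periods per year: i = 0.0175, n = 4.
PMT = 127500 / ( [(1+0.0175)^4 − 1] / 0.0175 ) = 127500 / 4.106230 = 31,050.3768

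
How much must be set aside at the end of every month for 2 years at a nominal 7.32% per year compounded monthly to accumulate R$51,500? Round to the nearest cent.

R$1,999.12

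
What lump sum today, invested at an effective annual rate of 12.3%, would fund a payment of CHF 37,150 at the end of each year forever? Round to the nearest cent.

PV = PMT / i = 37150 / 0.123 = 302,032.5203

CHF 302,032.52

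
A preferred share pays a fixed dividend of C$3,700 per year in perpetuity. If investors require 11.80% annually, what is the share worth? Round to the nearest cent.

PV = C/r = 3700/0.118 = 31,355.9322

C$31,355.93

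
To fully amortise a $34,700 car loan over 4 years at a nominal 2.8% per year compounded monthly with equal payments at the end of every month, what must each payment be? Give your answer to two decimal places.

$765.00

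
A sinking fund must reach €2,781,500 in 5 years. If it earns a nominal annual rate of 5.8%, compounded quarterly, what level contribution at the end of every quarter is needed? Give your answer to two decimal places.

Periodic rate i = 0.058/4 = 0.0145; n = 5 × 4 = 20 periods.
FV-annuity factor = 23.010167; PMT = 2.7815e+06 / 23.010167 = 120,881.3503

€120,881.35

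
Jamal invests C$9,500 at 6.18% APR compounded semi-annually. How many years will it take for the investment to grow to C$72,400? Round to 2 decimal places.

33.37 years

Periodic rate i = 0.0618/2 = 0.0309.
n = ln(72400/9500) / ln(1+0.0309) = ln(7.62105) / 0.030432 = 66.7357 half-years
= 66.7357/2 years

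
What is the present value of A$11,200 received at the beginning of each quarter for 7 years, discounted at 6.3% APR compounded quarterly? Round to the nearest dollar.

Periodic rate i = 0.063/4 = 0.01575; n = 7 × 4 = 28 periods.
PV = PMT · [1 − (1+i)^(−n)] / i × (1+i) = 11200 · 22.855488 = 255,981.4631
Payments are at the start of each period, so multiply by (1+i).

A$255,981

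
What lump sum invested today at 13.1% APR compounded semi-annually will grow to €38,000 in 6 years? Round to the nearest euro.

€17,748

Periodic rate i = 0.131/2 = 0.0655; n = 6 × 2 = 12 periods.
PV = FV·(1+i)^(−n) = 38,000 × 0.467045 = 17,747.7028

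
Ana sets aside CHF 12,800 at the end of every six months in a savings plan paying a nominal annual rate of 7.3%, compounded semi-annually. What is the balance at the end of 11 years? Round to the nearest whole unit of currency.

CHF 421,003

Periodic rate i = 0.073/2 = 0.0365; n = 11 × 2 = 22 periods.
Accumulation factor s(22|0.0365) = 32.890879; FV = 12800 × 32.890879 = 421,003.2458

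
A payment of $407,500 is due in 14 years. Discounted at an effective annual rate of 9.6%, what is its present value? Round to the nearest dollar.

$112,922

PV = FV·(1+i)^(−n) = 407,500 × 0.277110 = 112,922.3363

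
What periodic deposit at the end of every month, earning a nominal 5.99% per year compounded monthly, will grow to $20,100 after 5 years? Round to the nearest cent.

i = 0.0599/12 = 0.00499167 per month; n = 5·12 = 60.
FV-annuity factor = 69.752103; PMT = 20100 / 69.752103 = 288.1634

$288.16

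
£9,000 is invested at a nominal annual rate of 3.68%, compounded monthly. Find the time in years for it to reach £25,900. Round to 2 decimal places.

Periodic rate i = 0.0368/12 = 0.00306667.
n = ln(25900/9000) / ln(1+0.00306667) = ln(2.87778) / 0.003062 = 345.2081 months
= 345.2081/12 years

28.77 years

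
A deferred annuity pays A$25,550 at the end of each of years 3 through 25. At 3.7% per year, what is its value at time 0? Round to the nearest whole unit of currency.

A$363,710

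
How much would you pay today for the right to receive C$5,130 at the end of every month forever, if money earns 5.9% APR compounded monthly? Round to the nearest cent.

C$1,043,389.83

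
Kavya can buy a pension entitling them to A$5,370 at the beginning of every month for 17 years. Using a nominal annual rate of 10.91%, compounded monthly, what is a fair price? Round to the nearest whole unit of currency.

A$501,959

With 12 periods per year: i = 0.00909167, n = 204.
Annuity factor a(204|0.00909167) × (1+i) = 93.474602; PV = 5370 × 93.474602 = 501,958.6105
(annuity-due: payments at period start, so ×(1+i).)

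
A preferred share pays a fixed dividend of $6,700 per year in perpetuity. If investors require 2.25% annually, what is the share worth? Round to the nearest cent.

$297,777.78

PV = C/r = 6700/0.0225 = 297,777.7778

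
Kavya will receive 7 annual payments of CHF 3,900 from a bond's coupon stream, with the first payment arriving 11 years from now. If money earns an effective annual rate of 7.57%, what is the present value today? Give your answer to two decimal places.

PV at t=10 (ordinary 7-year annuity): 3900 × a(7|0.0757) = 3900 × 5.283823 = 20,606.9095
PV₀ = 20,606.9095 / (1+0.0757)^10 = 20,606.9095 / 2.074492 = 9,933.4744

CHF 9,933.47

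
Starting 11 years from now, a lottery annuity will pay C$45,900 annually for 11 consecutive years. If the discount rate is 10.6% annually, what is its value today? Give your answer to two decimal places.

PV at t=10 (ordinary 11-year annuity): 45900 × a(11|0.106) = 45900 × 6.319467 = 290,063.5145
Discount back 10 years: 290,063.5145 × (1+0.106)^(−10) = 290,063.5145 × 0.365131 = 105,911.1869

C$105,911.19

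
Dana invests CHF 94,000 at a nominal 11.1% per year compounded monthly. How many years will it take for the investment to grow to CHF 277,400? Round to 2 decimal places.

9.79 years

Periodic rate i = 0.111/12 = 0.00925.
(1+i)^n = 277400/94000 = 2.95106, so n = ln 2.95106 / ln 1.00925 = 117.5311 months
= 117.5311/12 years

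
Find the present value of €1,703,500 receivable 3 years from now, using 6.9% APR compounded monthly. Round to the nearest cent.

i = 0.069/12 = 0.00575 per month; n = 3·12 = 36.
PV = 1,703,500 / (1 + 0.00575)^36 = 1,703,500 / 1.229254 = 1,385,800.3068

€1,385,800.31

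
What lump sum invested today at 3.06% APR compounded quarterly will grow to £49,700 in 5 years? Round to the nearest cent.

i = 0.0306/4 = 0.00765 per quarter; n = 5·4 = 20.
Discount factor = (1+0.00765)^(−20) = 0.858630; PV = 49,700 × 0.858630 = 42,673.8871

£42,673.89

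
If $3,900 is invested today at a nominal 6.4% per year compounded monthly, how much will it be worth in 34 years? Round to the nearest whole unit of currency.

With 12 periods per year: i = 0.00533333, n = 408.
FV = PV·(1+i)^n = 3,900 × 8.760193 = 34,164.7509

$34,165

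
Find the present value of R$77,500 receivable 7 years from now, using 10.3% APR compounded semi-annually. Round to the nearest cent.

With 2 periods per year: i = 0.0515, n = 14.
Discount factor = (1+0.0515)^(−14) = 0.495074; PV = 77,500 × 0.495074 = 38,368.2352

R$38,368.24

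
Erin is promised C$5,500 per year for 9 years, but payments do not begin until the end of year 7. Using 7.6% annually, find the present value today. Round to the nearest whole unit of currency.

C$22,512

PV at t=6 (ordinary 9-year annuity): 5500 × a(9|0.076) = 5500 × 6.352145 = 34,936.7983
Discount back 6 years: 34,936.7983 × (1+0.076)^(−6) = 34,936.7983 × 0.644357 = 22,511.7613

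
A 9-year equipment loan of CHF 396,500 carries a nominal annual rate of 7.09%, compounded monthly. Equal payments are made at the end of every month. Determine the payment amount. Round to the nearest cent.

CHF 4,976.83

Periodic rate i = 0.0709/12 = 0.00590833; n = 9 × 12 = 108 periods.
PMT = 396500 / ( [1 − (1+0.00590833)^(−108)] / 0.00590833 ) = 396500 / 79.669147 = 4,976.8325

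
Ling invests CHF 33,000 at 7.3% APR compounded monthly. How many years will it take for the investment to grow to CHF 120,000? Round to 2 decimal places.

17.74 years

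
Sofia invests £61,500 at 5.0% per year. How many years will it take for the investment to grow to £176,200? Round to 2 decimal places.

21.57 years

n = ln(176200/61500) / ln(1+0.05) = ln(2.86504) / 0.048790 = 21.5737 years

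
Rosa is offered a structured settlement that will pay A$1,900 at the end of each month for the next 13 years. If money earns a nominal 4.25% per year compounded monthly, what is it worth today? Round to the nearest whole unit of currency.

i = 0.0425/12 = 0.00354167 per month; n = 13·12 = 156.
PV = 1900 × [1 − (1+0.00354167)^(−156)] / 0.00354167 = 1900 × 119.697528 = 227,425.3030

A$227,425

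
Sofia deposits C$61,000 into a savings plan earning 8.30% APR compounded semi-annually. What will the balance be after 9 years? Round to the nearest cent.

Periodic rate i = 0.083/2 = 0.0415; n = 9 × 2 = 18 periods.
FV = PV·(1+i)^n = 61,000 × 2.079060 = 126,822.6349

C$126,822.63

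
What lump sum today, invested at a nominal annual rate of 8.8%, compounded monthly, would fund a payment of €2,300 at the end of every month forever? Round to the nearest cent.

€313,636.36

Periodic rate i = 0.088/12 = 0.00733333.
PV = PMT / i = 2300 / 0.00733333 = 313,636.3636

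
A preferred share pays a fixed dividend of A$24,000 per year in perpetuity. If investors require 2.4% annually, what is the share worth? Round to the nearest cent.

A$1,000,000.00

PV = C/r = 24000/0.024 = 1,000,000.0000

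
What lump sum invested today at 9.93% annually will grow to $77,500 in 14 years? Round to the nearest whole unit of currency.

$20,591

PV = 77,500 / (1 + 0.0993)^14 = 77,500 / 3.763806 = 20,590.8612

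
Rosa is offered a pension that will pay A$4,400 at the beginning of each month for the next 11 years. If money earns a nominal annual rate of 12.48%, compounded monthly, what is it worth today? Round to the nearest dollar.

A$318,385

Periodic rate i = 0.1248/12 = 0.0104; n = 11 × 12 = 132 periods.
PV = 4400 × [1 − (1+0.0104)^(−132)] / 0.0104 × (1+i) = 4400 × 72.360255 = 318,385.1203
(Beginning-of-period payments → annuity-due factor ×(1+i).)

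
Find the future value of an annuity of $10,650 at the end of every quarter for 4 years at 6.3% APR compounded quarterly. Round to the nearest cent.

Periodic rate i = 0.063/4 = 0.01575; n = 4 × 4 = 16 periods.
FV = PMT · [(1+i)^n − 1] / i = 10650 · 18.036302 = 192,086.6209

$192,086.62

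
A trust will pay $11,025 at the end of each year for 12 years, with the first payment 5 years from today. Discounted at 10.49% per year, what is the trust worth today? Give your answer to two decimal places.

Value one period before first payment (t=4): 11025 × [1 − (1+0.1049)^(−12)] / 0.1049 = 11025 × 6.653178 = 73,351.2871
Discount back 4 years: 73,351.2871 × (1+0.1049)^(−4) = 73,351.2871 × 0.670978 = 49,217.0801

$49,217.08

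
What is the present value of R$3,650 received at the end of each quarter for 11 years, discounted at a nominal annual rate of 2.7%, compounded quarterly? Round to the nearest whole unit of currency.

With 4 periods per year: i = 0.00675, n = 44.
PV = 3650 × [1 − (1+0.00675)^(−44)] / 0.00675 = 3650 × 37.957651 = 138,545.4258

R$138,545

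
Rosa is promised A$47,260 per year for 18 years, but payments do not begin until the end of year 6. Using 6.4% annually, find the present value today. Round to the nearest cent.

Value one period before first payment (t=5): 47260 × [1 − (1+0.064)^(−18)] / 0.064 = 47260 × 10.509705 = 496,688.6371
Discount back 5 years: 496,688.6371 × (1+0.064)^(−5) = 496,688.6371 × 0.733317 = 364,230.3111

A$364,230.31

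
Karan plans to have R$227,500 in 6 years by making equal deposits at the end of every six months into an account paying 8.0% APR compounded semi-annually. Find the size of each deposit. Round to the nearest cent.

R$15,140.62

With 2 periods per year: i = 0.04, n = 12.
PMT = 227500 / ( [(1+0.04)^12 − 1] / 0.04 ) = 227500 / 15.025805 = 15,140.6193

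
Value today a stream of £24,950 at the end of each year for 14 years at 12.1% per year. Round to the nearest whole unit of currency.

£164,530

PV = PMT · [1 − (1+i)^(−n)] / i = 24950 · 6.594388 = 164,529.9683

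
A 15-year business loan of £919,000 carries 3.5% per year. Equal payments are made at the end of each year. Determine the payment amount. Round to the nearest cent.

Annuity-PV factor = 11.517411; PMT = 919000 / 11.517411 = 79,792.2387

£79,792.24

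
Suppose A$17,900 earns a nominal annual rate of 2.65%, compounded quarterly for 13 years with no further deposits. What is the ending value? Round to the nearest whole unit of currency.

Periodic rate i = 0.0265/4 = 0.006625; n = 13 × 4 = 52 periods.
FV = PV·(1+i)^n = 17,900 × 1.409682 = 25,233.3005

A$25,233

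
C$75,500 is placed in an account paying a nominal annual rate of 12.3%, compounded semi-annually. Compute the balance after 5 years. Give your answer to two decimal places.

C$137,134.57

i = 0.123/2 = 0.0615 per half-year; n = 5·2 = 10.
FV = PV·(1+i)^n = 75,500 × 1.816352 = 137,134.5661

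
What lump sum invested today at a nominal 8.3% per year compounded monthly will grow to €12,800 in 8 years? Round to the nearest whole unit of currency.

Periodic rate i = 0.083/12 = 0.00691667; n = 8 × 12 = 96 periods.
Discount factor = (1+0.00691667)^(−96) = 0.515966; PV = 12,800 × 0.515966 = 6,604.3662

€6,604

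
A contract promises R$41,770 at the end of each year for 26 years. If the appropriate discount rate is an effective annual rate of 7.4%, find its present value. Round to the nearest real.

Annuity factor a(26|0.074) = 11.401693; PV = 41770 × 11.401693 = 476,248.7246

R$476,249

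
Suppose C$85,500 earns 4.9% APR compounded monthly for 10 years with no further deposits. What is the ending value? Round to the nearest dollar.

With 12 periods per year: i = 0.00408333, n = 120.
85,500 × (1+0.00408333)^120 = 85,500 × 1.630688 = 139,423.8640

C$139,424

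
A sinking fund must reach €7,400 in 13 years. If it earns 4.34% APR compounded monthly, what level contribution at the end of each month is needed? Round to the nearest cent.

€35.39

i = 0.0434/12 = 0.00361667 per month; n = 13·12 = 156.
PMT = 7400 / ( [(1+0.00361667)^156 − 1] / 0.00361667 ) = 7400 / 209.102032 = 35.3894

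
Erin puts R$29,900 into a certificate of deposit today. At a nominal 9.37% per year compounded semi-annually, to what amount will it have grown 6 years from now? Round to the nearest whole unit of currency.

R$51,795

With 2 periods per year: i = 0.04685, n = 12.
FV = 29,900 × (1 + 0.04685)^12 = 51,794.6231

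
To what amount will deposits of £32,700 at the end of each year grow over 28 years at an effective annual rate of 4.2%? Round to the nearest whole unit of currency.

£1,685,167

Accumulation factor s(28|0.042) = 51.534158; FV = 32700 × 51.534158 = 1,685,166.9756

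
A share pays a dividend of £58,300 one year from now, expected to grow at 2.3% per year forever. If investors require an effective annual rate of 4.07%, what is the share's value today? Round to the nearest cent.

PV = D₁/(r − g) = 58300/(0.0407 − 0.023) = 3,293,785.3107

£3,293,785.31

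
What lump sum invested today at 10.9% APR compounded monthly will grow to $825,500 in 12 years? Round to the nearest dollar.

$224,504

With 12 periods per year: i = 0.00908333, n = 144.
Discount factor = (1+0.00908333)^(−144) = 0.271961; PV = 825,500 × 0.271961 = 224,504.1143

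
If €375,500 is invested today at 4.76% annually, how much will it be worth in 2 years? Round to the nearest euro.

€412,098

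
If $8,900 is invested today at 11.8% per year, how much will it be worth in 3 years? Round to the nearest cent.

$12,436.99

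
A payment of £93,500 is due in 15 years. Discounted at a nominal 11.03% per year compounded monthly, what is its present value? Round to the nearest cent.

i = 0.1103/12 = 0.00919167 per month; n = 15·12 = 180.
Discount factor = (1+0.00919167)^(−180) = 0.192638; PV = 93,500 × 0.192638 = 18,011.6535

£18,011.65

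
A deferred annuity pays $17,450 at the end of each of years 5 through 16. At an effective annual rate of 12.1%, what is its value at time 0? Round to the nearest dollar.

PV at t=4 (ordinary 12-year annuity): 17450 × a(12|0.121) = 17450 × 6.165778 = 107,592.8211
Discount back 4 years: 107,592.8211 × (1+0.121)^(−4) = 107,592.8211 × 0.633253 = 68,133.5228

$68,134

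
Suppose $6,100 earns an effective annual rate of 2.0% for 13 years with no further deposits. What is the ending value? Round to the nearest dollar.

$7,891

FV = 6,100 × (1 + 0.02)^13 = 7,891.0004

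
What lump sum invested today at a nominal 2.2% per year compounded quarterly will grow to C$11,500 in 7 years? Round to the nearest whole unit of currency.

C$9,863

With 4 periods per year: i = 0.0055, n = 28.
Discount factor = (1+0.0055)^(−28) = 0.857634; PV = 11,500 × 0.857634 = 9,862.7890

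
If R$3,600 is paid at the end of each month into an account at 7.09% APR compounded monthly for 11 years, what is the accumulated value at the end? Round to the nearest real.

R$716,702

i = 0.0709/12 = 0.00590833 per month; n = 11·12 = 132.
FV = 3600 × [(1+0.00590833)^132 − 1] / 0.00590833 = 3600 × 199.083904 = 716,702.0543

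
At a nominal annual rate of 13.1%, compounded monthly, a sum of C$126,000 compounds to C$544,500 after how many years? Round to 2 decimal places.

11.23 years

Periodic rate i = 0.131/12 = 0.0109167.
(1+i)^n = 544500/126000 = 4.32143, so n = ln 4.32143 / ln 1.01092 = 134.7994 months
= 134.7994/12 years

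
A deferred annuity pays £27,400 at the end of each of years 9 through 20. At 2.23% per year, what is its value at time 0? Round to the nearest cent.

£239,498.91

Value one period before first payment (t=8): 27400 × [1 − (1+0.0223)^(−12)] / 0.0223 = 27400 × 10.427492 = 285,713.2798
Discount back 8 years: 285,713.2798 × (1+0.0223)^(−8) = 285,713.2798 × 0.838249 = 239,498.9094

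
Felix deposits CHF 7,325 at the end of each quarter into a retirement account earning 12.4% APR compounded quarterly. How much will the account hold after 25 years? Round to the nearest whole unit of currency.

CHF 4,767,654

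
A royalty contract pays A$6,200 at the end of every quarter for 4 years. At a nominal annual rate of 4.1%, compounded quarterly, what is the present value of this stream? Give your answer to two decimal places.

A$91,063.88

i = 0.041/4 = 0.01025 per quarter; n = 4·4 = 16.
PV = 6200 × [1 − (1+0.01025)^(−16)] / 0.01025 = 6200 × 14.687722 = 91,063.8774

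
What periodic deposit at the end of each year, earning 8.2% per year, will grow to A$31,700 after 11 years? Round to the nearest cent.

A$1,884.20

FV-annuity factor = 16.824117; PMT = 31700 / 16.824117 = 1,884.1999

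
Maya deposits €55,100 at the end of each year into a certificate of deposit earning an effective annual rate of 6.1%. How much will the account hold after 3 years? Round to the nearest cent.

FV = PMT · [(1+i)^n − 1] / i = 55100 · 3.186721 = 175,588.3271

€175,588.33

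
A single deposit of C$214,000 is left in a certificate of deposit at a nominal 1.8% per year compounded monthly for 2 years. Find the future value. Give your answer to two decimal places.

C$221,838.37

Periodic rate i = 0.018/12 = 0.0015; n = 2 × 12 = 24 periods.
FV = PV·(1+i)^n = 214,000 × 1.036628 = 221,838.3674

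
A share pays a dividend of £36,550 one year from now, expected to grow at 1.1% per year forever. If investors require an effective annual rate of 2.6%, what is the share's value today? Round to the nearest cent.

£2,436,666.67

PV = D₁/(r − g) = 36550/(0.026 − 0.011) = 2,436,666.6667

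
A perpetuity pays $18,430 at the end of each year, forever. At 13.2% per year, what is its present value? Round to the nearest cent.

$139,621.21

PV = C/r = 18430/0.132 = 139,621.2121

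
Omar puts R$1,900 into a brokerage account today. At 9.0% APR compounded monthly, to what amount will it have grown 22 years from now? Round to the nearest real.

Periodic rate i = 0.09/12 = 0.0075; n = 22 × 12 = 264 periods.
1,900 × (1+0.0075)^264 = 1,900 × 7.189430 = 13,659.9173

R$13,660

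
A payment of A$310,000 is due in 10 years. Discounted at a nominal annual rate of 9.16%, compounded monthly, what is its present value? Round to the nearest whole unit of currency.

A$124,468

Periodic rate i = 0.0916/12 = 0.00763333; n = 10 × 12 = 120 periods.
PV = FV·(1+i)^(−n) = 310,000 × 0.401510 = 124,468.2514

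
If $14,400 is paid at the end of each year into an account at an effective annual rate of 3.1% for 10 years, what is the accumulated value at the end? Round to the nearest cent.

$165,842.14

FV = 14400 × [(1+0.031)^10 − 1] / 0.031 = 14400 × 11.516815 = 165,842.1354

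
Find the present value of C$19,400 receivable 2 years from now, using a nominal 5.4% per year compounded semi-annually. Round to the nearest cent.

With 2 periods per year: i = 0.027, n = 4.
PV = 19,400 / (1 + 0.027)^4 = 19,400 / 1.112453 = 17,438.9349

C$17,438.93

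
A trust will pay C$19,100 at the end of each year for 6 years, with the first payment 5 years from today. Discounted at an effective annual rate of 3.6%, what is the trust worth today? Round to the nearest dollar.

PV at t=4 (ordinary 6-year annuity): 19100 × a(6|0.036) = 19100 × 5.311094 = 101,441.9011
Discount back 4 years: 101,441.9011 × (1+0.036)^(−4) = 101,441.9011 × 0.868082 = 88,059.9345

C$88,060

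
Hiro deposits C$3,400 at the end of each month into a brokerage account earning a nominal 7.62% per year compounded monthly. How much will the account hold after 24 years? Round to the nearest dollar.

With 12 periods per year: i = 0.00635, n = 288.
FV = 3400 × [(1+0.00635)^288 − 1] / 0.00635 = 3400 × 817.403686 = 2,779,172.5313

C$2,779,173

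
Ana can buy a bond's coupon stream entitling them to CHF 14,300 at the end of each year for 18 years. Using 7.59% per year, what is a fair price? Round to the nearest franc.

CHF 137,916

PV = 14300 × [1 − (1+0.0759)^(−18)] / 0.0759 = 14300 × 9.644506 = 137,916.4300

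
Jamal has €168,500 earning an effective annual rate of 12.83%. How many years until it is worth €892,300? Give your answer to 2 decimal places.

(1+i)^n = 892300/168500 = 5.29555, so n = ln 5.29555 / ln 1.1283 = 13.8086 years

13.81 years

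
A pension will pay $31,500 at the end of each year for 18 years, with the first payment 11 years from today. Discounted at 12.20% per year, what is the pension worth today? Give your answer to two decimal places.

$71,378.67

PV at t=10 (ordinary 18-year annuity): 31500 × a(18|0.122) = 31500 × 7.164510 = 225,682.0552
PV₀ = 225,682.0552 / (1+0.122)^10 = 225,682.0552 / 3.161758 = 71,378.6712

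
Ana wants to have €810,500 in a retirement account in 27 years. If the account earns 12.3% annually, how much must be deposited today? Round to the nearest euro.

PV = FV·(1+i)^(−n) = 810,500 × 0.043626 = 35,358.9696

€35,359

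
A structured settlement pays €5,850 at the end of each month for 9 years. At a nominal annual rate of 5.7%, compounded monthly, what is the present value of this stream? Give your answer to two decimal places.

€493,340.51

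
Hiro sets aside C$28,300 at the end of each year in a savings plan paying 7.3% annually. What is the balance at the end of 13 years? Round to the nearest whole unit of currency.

FV = PMT · [(1+i)^n − 1] / i = 28300 · 20.536622 = 581,186.3908

C$581,186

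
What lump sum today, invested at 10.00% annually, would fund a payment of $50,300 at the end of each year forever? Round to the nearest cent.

$503,000.00

PV = C/r = 50300/0.1 = 503,000.0000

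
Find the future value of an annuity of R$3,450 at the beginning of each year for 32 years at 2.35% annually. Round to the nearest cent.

FV = 3450 × [(1+0.0235)^32 − 1] / 0.0235 × (1+i) = 3450 × 48.033230 = 165,714.6423
Payments are at the start of each period, so multiply by (1+i).

R$165,714.64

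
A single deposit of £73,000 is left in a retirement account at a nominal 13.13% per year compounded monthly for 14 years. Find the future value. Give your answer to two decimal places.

£454,262.72

Periodic rate i = 0.1313/12 = 0.0109417; n = 14 × 12 = 168 periods.
73,000 × (1+0.0109417)^168 = 73,000 × 6.222777 = 454,262.7227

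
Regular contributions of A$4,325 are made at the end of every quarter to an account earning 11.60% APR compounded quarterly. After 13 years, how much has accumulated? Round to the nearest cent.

i = 0.116/4 = 0.029 per quarter; n = 13·4 = 52.
FV = PMT · [(1+i)^n − 1] / i = 4325 · 117.993241 = 510,320.7681

A$510,320.77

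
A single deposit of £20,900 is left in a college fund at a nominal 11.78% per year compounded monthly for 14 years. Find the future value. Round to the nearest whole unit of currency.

£107,868

Periodic rate i = 0.1178/12 = 0.00981667; n = 14 × 12 = 168 periods.
FV = 20,900 × (1 + 0.00981667)^168 = 107,867.8563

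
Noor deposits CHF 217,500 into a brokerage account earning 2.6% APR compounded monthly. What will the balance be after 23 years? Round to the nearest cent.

CHF 395,263.23

i = 0.026/12 = 0.00216667 per month; n = 23·12 = 276.
217,500 × (1+0.00216667)^276 = 217,500 × 1.817302 = 395,263.2314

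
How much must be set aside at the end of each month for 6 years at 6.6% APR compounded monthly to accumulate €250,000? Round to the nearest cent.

Periodic rate i = 0.066/12 = 0.0055; n = 6 × 12 = 72 periods.
PMT = 250000 / ( [(1+0.0055)^72 − 1] / 0.0055 ) = 250000 / 88.046907 = 2,839.3956

€2,839.40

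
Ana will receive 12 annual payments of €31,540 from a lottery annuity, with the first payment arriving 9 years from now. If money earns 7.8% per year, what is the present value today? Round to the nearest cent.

Value one period before first payment (t=8): 31540 × [1 − (1+0.078)^(−12)] / 0.078 = 31540 × 7.614799 = 240,170.7689
Discount back 8 years: 240,170.7689 × (1+0.078)^(−8) = 240,170.7689 × 0.548340 = 131,695.2350

€131,695.24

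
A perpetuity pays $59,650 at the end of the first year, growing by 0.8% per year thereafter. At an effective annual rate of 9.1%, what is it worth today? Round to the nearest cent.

PV = D₁/(r − g) = 59650/(0.091 − 0.008) = 718,674.6988

$718,674.70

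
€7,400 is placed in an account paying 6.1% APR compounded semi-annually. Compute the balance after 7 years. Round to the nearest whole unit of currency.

Periodic rate i = 0.061/2 = 0.0305; n = 7 × 2 = 14 periods.
FV = PV·(1+i)^n = 7,400 × 1.522902 = 11,269.4745

€11,269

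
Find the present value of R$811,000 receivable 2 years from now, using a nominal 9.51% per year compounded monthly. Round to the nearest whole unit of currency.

With 12 periods per year: i = 0.007925, n = 24.
PV = FV·(1+i)^(−n) = 811,000 × 0.827414 = 671,032.6290

R$671,033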